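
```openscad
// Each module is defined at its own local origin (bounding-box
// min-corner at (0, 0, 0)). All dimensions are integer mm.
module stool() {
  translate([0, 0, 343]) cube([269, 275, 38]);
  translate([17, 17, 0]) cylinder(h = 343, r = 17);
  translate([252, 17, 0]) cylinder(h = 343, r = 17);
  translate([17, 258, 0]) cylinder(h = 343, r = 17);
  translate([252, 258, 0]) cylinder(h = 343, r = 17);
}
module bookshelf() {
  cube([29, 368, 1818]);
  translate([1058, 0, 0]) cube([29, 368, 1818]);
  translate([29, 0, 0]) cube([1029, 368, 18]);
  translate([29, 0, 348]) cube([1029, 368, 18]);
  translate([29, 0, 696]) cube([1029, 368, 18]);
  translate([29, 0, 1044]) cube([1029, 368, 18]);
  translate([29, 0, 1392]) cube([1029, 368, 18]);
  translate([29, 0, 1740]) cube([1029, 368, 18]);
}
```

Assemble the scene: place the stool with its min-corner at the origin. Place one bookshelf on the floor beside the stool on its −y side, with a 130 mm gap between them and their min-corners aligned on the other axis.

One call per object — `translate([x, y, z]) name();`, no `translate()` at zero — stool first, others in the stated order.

stool();
translate([0, -498, 0]) bookshelf();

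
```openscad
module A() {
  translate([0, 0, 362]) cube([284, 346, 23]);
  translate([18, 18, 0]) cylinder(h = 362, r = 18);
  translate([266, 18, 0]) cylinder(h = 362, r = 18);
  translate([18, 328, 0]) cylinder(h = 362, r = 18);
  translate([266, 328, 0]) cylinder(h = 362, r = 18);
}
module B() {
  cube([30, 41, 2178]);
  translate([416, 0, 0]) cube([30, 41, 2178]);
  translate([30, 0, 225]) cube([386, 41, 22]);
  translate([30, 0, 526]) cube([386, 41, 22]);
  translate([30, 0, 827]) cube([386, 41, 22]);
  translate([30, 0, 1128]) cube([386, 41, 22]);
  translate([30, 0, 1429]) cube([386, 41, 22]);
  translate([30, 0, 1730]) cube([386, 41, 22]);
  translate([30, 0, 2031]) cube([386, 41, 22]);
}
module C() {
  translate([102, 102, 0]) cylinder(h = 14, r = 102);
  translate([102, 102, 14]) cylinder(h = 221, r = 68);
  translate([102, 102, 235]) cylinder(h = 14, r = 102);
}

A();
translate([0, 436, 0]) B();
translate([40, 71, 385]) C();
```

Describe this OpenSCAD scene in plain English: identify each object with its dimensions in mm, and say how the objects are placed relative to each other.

A is a simple wooden stool: a rectangular seat 284 mm (x) by 346 mm (y), 23 mm thick, top face at z = 385 mm, on four round legs, each 36 mm in diameter. The legs rest on z = 0, each leg's axis is inset half a diameter from the nearest pair of seat edges (so the leg's bounding box is flush with the corner).

B is a wooden ladder with two side rails of 30×41 mm section and 2178 mm height, set 446 mm apart overall. Between them run 7 rectangular rungs (41 mm deep, 22 mm thick), front faces flush with the rails' −y face. The bottom of the first rung is 225 mm above the floor and each subsequent rung is 301 mm higher than the one below.

C is a spool: two coaxial disc flanges of radius 102 mm and thickness 14 mm, joined by a core cylinder of radius 68 mm and height 221 mm. The lower flange rests on z = 0 and the three cylinders share a vertical axis.

The ladder is on the floor beside the stool on its +y side. The spool is on top of the stool, centred.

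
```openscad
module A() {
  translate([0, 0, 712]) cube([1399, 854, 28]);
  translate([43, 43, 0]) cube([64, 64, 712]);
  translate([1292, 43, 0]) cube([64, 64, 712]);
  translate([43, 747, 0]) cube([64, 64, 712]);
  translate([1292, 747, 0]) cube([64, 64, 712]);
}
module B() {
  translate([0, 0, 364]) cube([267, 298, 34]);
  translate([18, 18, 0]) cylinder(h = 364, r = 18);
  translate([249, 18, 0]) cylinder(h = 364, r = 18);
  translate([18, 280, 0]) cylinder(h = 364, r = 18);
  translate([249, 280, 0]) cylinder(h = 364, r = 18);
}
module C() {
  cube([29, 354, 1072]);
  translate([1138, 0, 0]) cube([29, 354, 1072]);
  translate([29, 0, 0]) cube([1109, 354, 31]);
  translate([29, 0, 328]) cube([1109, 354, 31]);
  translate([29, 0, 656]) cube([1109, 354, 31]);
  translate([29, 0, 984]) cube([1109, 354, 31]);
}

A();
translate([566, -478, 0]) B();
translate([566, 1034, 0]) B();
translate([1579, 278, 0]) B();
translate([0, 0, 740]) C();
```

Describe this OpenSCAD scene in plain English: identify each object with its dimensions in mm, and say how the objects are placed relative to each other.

A is a table with a 1399×854 mm rectangular top, 28 mm thick, top surface at z = 740 mm, supported by four 64×64 mm square legs, each inset 43 mm from the nearest pair of top edges, running from the floor.

B is a simple wooden stool: a rectangular seat 267 mm (x) by 298 mm (y), 34 mm thick, top face at z = 398 mm, on four round legs, each 36 mm in diameter. The legs rest on z = 0, each leg's axis is inset half a diameter from the nearest pair of seat edges (so the leg's bounding box is flush with the corner).

C is a bookshelf 1167 mm wide overall, 354 mm deep and 1072 mm tall. The two sides are 29 mm thick vertical panels. 4 horizontal shelves of 31 mm thickness span between the inner faces of the sides; the lowest shelf sits on the floor and shelves are stacked with a clear vertical gap of 297 mm between each pair.

Three stools sit around the table at the −y, +y, +x sides. The bookshelf is on top of the table.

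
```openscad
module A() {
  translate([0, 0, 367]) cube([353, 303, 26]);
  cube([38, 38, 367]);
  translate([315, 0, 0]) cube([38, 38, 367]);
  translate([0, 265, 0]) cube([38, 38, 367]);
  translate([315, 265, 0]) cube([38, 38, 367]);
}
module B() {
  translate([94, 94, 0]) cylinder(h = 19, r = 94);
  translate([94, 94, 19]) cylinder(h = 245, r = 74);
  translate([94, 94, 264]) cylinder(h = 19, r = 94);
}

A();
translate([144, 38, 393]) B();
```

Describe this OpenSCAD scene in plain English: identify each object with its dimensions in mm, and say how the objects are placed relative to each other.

A is a four-legged stool. The seat is 353×303 mm, 26 mm thick, top at z = 393 mm. It stands on four square legs, each 38×38 mm in cross-section, from z = 0 to the seat underside, each flush with a corner of the seat.

B is a spool: two coaxial disc flanges of radius 94 mm and thickness 19 mm, joined by a core cylinder of radius 74 mm and height 245 mm. The lower flange rests on z = 0 and the three cylinders share a vertical axis.

The spool is on top of the stool.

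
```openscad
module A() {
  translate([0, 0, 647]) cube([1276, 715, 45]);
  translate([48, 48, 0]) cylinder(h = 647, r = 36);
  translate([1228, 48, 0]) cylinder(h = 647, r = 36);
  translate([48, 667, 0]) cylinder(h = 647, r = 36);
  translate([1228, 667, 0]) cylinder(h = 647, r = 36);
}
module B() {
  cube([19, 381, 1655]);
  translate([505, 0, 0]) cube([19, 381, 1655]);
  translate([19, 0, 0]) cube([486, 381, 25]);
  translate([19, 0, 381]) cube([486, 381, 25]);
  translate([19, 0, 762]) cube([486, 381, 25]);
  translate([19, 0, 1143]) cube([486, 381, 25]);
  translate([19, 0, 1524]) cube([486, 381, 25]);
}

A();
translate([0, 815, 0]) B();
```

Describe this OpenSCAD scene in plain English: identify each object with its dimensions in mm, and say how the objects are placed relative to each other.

A is a rectangular dining table. The top is 1276×715×45 mm with its upper surface at z = 692 mm. It stands on four round legs of 72 mm diameter, each leg's bounding box inset 12 mm from the nearest pair of top edges, running from the floor to the underside of the top.

B is an open bookshelf. Two side panels, each 19 mm thick, 381 mm deep and 1655 mm tall, stand 524 mm apart (outside-to-outside). Between them sit 5 shelves, each 25 mm thick and 381 mm deep, spanning the full gap between the sides. The bottom shelf rests on the floor (its underside at z = 0) and the clear gap between one shelf's top and the next shelf's underside is 356 mm.

The bookshelf is on the floor beside the table on its +y side.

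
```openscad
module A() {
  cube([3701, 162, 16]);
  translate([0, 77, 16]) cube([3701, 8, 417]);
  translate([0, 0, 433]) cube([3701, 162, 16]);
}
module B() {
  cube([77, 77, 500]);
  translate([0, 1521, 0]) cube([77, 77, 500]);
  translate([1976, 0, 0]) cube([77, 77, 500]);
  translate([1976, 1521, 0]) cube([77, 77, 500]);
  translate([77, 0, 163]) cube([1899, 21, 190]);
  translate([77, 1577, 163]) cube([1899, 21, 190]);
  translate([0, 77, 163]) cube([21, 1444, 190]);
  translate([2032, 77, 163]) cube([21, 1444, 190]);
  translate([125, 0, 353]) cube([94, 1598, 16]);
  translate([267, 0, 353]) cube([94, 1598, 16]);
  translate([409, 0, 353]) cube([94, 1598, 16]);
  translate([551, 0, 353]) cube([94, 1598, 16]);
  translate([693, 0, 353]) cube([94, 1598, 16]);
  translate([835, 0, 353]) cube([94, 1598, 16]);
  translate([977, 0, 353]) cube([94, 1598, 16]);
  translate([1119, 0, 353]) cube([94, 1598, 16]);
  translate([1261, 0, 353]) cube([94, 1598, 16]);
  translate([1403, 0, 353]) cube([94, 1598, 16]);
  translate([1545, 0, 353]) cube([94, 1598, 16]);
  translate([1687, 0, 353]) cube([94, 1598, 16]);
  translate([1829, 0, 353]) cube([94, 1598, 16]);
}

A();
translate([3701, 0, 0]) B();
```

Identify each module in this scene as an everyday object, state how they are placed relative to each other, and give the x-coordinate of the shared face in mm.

A is an I-beam. B is a bed frame. The bed frame is against the I-beam's +x side, with their −y faces flush. The x-coordinate of the shared face is 3701 mm.

The I-beam's +x face and the bed frame's −x face are both at x = 3701 mm.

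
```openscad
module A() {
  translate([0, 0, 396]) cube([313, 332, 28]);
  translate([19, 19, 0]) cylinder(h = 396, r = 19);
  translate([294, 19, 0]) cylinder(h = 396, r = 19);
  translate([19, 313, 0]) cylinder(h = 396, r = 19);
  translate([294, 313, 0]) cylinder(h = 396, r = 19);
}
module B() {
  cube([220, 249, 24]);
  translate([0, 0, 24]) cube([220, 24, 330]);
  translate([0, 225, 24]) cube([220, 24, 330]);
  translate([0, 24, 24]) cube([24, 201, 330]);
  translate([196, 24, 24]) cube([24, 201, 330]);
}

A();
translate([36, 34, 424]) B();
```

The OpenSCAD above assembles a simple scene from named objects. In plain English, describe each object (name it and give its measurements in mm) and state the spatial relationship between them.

A is a four-legged stool. The seat is a 313×332×28 mm slab whose top surface is at z = 424 mm; four round legs, each 38 mm in diameter, run from the floor (z = 0) to the underside of the seat, each leg's axis is inset half a diameter from the nearest pair of seat edges (so the leg's bounding box is flush with the corner).

B is an open storage box with external size 220×249×354 mm and wall thickness 24 mm (the base is also 24 mm thick). The base covers the whole footprint; the four walls stand on the base, with the y-facing walls full-width and the x-facing walls fitting between their inner faces.

The open box is on top of the stool.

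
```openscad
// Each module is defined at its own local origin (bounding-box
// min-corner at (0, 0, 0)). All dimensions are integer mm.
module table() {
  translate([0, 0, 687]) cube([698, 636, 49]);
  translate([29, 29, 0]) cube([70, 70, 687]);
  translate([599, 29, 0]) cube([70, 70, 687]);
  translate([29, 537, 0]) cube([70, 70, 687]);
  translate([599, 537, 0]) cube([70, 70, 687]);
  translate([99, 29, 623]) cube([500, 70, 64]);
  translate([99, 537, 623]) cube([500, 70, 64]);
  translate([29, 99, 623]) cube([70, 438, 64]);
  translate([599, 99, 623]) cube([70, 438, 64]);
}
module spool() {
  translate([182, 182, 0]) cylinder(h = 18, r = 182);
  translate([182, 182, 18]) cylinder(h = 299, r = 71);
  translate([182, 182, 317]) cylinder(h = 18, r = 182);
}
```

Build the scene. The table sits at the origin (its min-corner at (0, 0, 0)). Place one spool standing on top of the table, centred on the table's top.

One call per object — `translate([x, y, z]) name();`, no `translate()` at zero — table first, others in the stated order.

table();
translate([167, 136, 736]) spool();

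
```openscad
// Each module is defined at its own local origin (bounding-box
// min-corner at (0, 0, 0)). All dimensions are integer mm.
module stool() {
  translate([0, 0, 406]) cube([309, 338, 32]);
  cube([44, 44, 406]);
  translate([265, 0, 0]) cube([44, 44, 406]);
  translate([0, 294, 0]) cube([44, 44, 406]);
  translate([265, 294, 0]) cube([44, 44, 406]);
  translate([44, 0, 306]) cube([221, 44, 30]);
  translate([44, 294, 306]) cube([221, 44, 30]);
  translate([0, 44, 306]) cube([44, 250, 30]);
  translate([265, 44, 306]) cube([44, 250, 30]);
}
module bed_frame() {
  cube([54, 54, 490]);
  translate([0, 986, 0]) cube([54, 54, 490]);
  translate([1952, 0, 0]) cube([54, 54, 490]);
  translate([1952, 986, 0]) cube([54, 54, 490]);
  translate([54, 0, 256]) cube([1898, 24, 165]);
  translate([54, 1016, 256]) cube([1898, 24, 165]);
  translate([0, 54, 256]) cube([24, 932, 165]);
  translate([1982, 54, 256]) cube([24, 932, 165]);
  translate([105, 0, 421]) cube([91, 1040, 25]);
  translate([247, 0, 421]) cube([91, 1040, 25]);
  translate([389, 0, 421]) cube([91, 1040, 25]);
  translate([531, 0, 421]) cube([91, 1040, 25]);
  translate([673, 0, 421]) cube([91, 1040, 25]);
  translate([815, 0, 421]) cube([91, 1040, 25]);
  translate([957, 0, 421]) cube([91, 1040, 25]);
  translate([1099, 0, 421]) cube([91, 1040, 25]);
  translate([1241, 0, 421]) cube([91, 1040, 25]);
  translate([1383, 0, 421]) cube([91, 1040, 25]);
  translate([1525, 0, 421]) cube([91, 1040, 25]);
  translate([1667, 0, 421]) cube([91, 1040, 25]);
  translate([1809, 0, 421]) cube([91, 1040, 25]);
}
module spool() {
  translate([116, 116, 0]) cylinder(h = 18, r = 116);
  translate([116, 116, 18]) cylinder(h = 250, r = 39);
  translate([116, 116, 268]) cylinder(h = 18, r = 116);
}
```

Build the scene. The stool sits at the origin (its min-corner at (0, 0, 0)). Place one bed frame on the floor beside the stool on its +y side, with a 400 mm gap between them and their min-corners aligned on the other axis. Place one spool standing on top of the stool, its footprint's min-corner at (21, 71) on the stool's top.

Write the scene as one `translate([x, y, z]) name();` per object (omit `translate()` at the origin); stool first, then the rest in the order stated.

stool();
translate([0, 738, 0]) bed_frame();
translate([21, 71, 438]) spool();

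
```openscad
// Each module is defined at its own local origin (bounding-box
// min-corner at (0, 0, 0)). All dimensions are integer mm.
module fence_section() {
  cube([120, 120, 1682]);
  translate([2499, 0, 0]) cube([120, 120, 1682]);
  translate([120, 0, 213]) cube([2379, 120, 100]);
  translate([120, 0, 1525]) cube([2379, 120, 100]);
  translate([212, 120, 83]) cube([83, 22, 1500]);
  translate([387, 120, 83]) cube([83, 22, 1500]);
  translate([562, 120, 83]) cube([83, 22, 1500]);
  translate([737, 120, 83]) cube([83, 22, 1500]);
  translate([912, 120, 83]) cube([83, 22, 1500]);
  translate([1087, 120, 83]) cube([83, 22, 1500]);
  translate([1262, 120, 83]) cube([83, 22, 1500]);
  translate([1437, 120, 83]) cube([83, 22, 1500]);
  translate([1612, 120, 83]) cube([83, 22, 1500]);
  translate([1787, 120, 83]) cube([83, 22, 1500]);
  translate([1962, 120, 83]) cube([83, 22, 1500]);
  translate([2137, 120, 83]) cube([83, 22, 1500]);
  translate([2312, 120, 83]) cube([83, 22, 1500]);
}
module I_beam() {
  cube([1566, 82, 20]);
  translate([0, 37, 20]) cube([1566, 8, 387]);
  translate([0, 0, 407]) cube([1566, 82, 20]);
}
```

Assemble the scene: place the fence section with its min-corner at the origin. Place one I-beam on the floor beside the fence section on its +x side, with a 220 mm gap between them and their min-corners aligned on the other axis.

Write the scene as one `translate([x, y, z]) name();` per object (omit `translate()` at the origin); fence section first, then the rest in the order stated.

fence_section();
translate([2839, 0, 0]) I_beam();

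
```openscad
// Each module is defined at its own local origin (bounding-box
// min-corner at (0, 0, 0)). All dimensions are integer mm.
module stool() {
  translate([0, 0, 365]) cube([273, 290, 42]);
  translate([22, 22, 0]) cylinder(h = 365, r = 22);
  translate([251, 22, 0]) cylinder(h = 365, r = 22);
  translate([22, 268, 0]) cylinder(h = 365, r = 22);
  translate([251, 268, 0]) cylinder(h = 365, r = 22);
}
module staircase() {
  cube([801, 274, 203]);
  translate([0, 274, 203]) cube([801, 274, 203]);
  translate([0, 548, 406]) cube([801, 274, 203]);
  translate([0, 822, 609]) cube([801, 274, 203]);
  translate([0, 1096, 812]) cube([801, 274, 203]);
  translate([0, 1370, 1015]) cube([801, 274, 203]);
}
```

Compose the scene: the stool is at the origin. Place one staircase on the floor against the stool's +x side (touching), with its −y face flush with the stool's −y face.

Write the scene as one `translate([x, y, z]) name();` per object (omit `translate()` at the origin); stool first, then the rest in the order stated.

stool();
translate([273, 0, 0]) staircase();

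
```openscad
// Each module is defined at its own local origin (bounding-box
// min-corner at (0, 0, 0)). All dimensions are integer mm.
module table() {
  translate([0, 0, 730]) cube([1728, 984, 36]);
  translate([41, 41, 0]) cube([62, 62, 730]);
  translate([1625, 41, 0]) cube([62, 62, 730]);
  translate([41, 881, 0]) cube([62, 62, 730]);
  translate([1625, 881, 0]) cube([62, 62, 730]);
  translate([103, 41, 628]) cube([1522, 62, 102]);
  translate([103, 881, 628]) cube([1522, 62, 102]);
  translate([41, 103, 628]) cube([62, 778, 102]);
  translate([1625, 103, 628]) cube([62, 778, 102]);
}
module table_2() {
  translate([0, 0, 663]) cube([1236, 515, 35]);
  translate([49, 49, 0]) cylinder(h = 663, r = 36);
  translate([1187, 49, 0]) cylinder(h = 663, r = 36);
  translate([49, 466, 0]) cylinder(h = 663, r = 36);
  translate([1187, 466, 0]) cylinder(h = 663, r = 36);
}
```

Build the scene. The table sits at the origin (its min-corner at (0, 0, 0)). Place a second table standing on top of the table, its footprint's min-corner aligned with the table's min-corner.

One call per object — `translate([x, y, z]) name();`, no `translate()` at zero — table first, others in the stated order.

table();
translate([0, 0, 766]) table_2();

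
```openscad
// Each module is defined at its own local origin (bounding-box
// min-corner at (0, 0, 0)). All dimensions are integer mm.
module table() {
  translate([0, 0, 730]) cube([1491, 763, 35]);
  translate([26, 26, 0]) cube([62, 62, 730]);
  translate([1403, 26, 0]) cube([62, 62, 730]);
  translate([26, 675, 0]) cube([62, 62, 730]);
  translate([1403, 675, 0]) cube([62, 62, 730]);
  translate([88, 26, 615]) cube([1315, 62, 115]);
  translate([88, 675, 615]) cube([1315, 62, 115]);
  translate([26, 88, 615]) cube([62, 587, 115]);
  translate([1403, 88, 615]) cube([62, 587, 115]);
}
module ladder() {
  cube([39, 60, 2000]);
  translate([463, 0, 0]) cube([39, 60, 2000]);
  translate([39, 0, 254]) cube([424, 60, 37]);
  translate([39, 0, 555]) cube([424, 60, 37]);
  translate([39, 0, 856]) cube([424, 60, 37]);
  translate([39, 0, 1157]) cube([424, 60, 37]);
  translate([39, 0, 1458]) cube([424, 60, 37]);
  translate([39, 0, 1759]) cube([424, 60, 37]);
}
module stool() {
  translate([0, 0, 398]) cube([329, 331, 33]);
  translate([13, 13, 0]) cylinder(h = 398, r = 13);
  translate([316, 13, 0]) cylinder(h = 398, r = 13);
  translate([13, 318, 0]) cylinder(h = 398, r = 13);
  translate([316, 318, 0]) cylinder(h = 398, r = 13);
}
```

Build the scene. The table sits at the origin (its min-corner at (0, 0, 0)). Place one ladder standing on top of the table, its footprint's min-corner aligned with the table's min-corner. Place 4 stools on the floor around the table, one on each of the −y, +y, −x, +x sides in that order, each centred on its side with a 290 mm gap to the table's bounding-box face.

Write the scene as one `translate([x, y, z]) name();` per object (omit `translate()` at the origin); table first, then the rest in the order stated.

table();
translate([0, 0, 765]) ladder();
translate([581, -621, 0]) stool();
translate([581, 1053, 0]) stool();
translate([-619, 216, 0]) stool();
translate([1781, 216, 0]) stool();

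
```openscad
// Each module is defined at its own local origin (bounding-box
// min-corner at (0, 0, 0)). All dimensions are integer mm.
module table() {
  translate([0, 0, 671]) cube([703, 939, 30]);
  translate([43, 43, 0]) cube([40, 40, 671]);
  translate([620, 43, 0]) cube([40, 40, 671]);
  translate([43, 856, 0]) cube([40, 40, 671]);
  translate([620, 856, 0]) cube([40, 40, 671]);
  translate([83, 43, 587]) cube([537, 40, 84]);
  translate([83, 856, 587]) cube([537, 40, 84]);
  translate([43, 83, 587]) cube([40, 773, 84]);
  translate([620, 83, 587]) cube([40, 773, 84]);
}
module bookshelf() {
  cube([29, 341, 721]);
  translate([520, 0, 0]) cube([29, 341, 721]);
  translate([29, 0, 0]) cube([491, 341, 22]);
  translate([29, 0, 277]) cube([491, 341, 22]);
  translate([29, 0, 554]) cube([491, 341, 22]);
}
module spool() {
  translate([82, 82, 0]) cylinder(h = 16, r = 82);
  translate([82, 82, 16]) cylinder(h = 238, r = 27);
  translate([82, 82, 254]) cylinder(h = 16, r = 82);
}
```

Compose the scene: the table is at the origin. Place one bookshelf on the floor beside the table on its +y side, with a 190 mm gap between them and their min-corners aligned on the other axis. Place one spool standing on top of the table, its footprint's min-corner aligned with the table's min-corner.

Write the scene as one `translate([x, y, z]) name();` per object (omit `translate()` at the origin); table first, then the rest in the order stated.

table();
translate([0, 1129, 0]) bookshelf();
translate([0, 0, 701]) spool();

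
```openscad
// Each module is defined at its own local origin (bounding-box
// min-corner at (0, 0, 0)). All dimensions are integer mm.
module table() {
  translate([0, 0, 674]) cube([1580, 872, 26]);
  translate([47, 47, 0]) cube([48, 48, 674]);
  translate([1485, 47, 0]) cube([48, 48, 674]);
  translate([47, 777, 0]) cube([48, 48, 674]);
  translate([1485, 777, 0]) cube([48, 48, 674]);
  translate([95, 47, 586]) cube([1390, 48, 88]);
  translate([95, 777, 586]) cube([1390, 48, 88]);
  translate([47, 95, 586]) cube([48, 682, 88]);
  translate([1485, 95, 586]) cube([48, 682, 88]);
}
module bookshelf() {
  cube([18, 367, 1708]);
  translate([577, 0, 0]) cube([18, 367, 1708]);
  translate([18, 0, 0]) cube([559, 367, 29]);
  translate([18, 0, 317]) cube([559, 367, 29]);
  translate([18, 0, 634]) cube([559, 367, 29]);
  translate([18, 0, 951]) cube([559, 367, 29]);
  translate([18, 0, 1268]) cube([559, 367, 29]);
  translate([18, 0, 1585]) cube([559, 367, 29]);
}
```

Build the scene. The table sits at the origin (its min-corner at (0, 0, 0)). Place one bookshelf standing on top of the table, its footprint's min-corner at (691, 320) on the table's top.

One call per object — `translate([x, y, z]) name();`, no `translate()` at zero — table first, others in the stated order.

table();
translate([691, 320, 700]) bookshelf();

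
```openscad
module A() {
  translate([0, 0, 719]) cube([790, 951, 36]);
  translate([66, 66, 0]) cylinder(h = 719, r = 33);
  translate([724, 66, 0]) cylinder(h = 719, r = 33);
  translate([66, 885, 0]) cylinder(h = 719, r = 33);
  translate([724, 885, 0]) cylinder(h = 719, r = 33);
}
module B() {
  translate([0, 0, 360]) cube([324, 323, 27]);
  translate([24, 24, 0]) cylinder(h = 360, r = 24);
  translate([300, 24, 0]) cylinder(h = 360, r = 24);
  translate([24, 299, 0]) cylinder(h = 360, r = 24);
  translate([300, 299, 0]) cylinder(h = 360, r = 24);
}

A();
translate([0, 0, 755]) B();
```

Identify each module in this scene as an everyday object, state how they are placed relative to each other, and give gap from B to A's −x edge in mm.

A is a table. B is a stool. The stool is on top of the table. The gap from the stool to the table's −x edge is 0 mm.

The stool's min-x is at 0; the table's min-x is 0; gap = 0 mm.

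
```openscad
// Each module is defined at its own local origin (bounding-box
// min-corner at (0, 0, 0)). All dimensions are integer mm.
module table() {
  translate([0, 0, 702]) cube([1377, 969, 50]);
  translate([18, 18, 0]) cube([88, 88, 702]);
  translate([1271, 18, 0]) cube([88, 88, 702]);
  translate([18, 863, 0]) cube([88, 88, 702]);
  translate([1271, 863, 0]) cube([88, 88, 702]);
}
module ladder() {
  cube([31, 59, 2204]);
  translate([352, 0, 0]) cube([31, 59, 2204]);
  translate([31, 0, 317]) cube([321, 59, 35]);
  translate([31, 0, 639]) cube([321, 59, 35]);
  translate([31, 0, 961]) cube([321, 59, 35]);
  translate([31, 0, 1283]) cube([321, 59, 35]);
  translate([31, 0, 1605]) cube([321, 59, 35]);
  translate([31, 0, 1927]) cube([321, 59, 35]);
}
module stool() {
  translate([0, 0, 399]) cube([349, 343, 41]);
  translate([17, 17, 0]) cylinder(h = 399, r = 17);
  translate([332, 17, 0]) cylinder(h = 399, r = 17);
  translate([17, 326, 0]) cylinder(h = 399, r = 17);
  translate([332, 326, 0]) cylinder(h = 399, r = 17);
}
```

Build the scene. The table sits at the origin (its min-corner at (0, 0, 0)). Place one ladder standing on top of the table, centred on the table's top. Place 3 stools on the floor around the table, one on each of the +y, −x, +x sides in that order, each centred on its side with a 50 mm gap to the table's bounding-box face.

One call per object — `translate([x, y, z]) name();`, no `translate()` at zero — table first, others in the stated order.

table();
translate([497, 455, 752]) ladder();
translate([514, 1019, 0]) stool();
translate([-399, 313, 0]) stool();
translate([1427, 313, 0]) stool();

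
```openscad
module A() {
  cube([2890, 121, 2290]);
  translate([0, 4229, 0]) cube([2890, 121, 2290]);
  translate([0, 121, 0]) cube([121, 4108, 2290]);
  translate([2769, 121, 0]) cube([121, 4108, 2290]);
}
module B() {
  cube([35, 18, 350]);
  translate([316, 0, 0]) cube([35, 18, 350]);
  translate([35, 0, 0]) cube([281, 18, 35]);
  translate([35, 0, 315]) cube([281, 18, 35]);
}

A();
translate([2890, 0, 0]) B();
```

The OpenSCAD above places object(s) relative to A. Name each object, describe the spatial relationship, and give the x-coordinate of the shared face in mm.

A is a house frame. B is a picture frame. The picture frame is against the house frame's +x side, with their −y faces flush. The x-coordinate of the shared face is 2890 mm.

The house frame's +x face and the picture frame's −x face are both at x = 2890 mm.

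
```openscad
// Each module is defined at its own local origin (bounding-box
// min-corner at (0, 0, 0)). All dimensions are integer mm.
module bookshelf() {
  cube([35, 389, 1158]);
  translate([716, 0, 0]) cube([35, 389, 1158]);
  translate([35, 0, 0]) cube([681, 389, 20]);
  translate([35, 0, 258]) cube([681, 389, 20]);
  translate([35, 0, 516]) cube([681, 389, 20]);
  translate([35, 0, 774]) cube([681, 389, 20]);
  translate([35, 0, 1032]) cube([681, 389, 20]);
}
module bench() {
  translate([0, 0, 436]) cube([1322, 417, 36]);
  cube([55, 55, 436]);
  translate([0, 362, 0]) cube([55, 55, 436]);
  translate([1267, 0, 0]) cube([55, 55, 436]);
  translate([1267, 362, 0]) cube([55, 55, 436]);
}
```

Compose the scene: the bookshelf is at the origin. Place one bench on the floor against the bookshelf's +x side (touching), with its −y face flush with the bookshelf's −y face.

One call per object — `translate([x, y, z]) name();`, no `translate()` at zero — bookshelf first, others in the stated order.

bookshelf();
translate([751, 0, 0]) bench();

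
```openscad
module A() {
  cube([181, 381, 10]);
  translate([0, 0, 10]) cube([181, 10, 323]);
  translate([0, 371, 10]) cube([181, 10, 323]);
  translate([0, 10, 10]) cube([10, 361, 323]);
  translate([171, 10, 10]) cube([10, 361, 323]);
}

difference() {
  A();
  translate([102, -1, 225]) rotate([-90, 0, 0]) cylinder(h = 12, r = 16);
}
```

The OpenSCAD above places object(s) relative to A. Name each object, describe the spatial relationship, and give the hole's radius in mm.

The subtracted cylinder has r = 16 mm.

A is an open box. The open box has a circular hole through its front wall. The hole's radius is 16 mm.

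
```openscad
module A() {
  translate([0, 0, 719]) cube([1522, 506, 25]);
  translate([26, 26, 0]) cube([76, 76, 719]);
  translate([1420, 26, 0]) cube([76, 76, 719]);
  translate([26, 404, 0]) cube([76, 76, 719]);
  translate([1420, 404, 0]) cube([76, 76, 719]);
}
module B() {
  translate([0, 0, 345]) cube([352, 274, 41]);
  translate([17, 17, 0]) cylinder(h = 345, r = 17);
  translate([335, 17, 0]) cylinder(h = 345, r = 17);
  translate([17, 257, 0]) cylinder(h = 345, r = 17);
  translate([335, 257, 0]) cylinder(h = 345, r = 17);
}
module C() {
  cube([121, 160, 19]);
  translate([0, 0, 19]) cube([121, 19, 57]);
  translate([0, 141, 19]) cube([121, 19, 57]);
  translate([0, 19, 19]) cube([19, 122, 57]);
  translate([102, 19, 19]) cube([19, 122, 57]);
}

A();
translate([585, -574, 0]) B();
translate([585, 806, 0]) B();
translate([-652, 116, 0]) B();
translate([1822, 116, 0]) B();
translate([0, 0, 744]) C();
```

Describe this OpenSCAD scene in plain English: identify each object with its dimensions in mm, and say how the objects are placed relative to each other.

A is a rectangular dining table. The top is 1522×506×25 mm with its upper surface at z = 744 mm. It stands on four 76×76 mm square legs, each inset 26 mm from the nearest pair of top edges, running from the floor to the underside of the top.

B is a simple wooden stool: a rectangular seat 352 mm (x) by 274 mm (y), 41 mm thick, top face at z = 386 mm, on four round legs, each 34 mm in diameter. The legs rest on z = 0, each leg's axis is inset half a diameter from the nearest pair of seat edges (so the leg's bounding box is flush with the corner).

C is an open-topped rectangular box: outside dimensions 121×160×76 mm, with a uniform wall and base thickness of 19 mm. The base is a full 121×160 slab on the floor; four walls sit on top of the base. The front and back walls (the −y and +y sides) span the full width; the two side walls fit between them.

Four stools sit around the table at the −y, +y, −x, +x sides. The open box is on top of the table.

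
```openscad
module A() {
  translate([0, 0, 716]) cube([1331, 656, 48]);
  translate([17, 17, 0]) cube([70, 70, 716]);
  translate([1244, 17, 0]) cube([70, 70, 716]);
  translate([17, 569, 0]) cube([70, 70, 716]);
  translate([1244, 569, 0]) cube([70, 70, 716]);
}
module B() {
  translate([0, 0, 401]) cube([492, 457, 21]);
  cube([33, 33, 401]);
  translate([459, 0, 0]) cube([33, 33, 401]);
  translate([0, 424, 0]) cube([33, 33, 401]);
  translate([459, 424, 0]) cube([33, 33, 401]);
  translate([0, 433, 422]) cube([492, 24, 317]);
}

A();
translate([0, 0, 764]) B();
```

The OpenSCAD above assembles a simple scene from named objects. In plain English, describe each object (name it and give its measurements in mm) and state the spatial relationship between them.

A is a table with a 1331×656 mm rectangular top, 48 mm thick, top surface at z = 764 mm, supported by four 70×70 mm square legs, each inset 17 mm from the nearest pair of top edges, running from the floor.

B is a chair: 492×457 mm seat, 21 mm thick, top at z = 422 mm, on four 33 mm square corner legs flush with the seat edges. A 24 mm thick backrest slab spans the full seat width, extending 317 mm above the seat top, its back face flush with the seat's +y edge.

The chair is on top of the table.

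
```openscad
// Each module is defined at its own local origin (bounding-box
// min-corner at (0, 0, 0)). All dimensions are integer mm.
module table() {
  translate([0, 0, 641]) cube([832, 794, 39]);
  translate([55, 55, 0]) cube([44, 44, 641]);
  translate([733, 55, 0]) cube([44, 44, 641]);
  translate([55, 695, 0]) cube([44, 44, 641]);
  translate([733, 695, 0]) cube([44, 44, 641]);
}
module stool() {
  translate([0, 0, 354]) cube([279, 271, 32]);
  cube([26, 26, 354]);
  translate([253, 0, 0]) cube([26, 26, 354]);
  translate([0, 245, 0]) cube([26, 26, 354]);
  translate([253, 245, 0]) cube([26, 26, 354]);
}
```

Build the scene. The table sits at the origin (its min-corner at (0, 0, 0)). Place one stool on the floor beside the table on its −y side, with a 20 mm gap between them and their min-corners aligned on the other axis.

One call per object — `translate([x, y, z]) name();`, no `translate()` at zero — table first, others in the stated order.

table();
translate([0, -291, 0]) stool();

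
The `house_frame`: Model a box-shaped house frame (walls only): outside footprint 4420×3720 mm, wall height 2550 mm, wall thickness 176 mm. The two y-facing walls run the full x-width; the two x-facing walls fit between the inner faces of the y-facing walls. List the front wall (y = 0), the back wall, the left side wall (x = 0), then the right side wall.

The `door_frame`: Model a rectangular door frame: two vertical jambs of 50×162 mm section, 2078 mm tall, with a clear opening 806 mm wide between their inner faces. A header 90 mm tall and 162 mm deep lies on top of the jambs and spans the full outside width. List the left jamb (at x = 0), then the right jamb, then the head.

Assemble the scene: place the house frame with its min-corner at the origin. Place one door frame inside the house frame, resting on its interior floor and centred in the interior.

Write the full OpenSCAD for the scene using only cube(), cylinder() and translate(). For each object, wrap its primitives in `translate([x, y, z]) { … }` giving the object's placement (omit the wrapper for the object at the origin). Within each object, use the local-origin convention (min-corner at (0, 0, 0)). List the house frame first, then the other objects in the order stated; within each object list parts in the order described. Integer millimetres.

cube([4420, 176, 2550]);
translate([0, 3544, 0]) cube([4420, 176, 2550]);
translate([0, 176, 0]) cube([176, 3368, 2550]);
translate([4244, 176, 0]) cube([176, 3368, 2550]);
translate([1757, 1779, 0]) {
  cube([50, 162, 2078]);
  translate([856, 0, 0]) cube([50, 162, 2078]);
  translate([0, 0, 2078]) cube([906, 162, 90]);
}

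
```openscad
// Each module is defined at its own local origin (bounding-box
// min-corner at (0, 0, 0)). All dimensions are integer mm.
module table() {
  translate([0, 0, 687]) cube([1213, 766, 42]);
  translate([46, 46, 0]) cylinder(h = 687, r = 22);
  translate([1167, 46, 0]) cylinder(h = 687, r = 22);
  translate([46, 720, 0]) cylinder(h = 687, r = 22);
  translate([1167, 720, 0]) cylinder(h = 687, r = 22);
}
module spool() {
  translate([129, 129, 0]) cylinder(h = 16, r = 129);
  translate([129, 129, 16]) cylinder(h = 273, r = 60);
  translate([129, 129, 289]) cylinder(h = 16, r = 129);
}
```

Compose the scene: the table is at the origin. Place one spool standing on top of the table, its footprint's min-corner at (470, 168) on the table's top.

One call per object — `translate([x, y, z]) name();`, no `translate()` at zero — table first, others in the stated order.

table();
translate([470, 168, 729]) spool();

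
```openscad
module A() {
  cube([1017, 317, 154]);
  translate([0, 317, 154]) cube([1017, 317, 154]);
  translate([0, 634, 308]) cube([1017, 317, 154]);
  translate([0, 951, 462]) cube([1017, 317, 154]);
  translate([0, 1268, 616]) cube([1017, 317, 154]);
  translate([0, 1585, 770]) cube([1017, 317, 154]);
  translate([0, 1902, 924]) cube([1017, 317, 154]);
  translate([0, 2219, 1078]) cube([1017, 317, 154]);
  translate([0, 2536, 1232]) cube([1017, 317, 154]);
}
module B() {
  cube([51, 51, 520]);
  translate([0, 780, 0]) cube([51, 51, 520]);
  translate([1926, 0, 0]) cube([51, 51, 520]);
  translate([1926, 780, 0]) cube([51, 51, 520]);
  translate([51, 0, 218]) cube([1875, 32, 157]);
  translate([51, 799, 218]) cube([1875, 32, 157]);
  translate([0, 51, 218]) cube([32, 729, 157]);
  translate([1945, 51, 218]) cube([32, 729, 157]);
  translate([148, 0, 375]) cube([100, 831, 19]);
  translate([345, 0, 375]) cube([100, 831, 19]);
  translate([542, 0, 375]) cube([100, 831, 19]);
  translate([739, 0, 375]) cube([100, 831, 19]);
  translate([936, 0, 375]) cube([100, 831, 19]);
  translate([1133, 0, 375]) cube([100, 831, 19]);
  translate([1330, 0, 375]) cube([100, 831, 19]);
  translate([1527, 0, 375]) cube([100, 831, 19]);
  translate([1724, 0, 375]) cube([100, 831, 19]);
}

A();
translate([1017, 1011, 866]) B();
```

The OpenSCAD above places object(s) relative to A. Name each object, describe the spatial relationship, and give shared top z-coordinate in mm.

A is a staircase. B is a bed frame. The bed frame is beside the staircase with their tops flush at z = 1386. The shared top z-coordinate is 1386 mm.

Both tops at z = 1386 mm.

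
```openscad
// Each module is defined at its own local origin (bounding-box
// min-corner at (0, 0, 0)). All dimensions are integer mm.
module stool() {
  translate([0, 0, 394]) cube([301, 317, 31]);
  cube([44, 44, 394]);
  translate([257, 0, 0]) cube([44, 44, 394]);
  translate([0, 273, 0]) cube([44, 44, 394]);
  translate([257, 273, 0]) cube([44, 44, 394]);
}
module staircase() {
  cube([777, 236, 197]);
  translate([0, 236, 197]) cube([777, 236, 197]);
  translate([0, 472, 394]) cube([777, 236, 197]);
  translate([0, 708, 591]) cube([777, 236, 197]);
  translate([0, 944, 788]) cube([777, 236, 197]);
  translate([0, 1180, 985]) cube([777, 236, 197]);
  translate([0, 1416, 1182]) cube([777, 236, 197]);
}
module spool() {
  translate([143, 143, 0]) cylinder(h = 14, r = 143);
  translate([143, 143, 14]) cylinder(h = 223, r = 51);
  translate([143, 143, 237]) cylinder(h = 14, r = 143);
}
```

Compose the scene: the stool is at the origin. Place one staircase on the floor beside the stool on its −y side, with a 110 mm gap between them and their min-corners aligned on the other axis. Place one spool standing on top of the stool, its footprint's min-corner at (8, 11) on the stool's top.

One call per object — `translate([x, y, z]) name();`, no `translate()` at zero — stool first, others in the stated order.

stool();
translate([0, -1762, 0]) staircase();
translate([8, 11, 425]) spool();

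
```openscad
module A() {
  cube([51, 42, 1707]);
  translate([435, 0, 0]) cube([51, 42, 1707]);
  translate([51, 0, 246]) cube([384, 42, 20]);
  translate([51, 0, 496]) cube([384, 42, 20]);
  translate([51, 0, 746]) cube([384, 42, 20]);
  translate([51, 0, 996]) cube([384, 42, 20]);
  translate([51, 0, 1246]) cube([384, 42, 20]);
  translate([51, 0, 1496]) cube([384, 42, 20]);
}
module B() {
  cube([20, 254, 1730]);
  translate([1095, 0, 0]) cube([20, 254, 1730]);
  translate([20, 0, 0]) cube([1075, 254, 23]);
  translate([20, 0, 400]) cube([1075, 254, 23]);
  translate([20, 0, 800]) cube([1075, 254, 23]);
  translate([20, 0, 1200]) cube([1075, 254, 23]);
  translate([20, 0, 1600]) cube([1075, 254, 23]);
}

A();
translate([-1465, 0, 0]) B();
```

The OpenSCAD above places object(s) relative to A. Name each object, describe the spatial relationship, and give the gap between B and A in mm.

The bookshelf's nearest face is 350 mm from the ladder's −x face.

A is a ladder. B is a bookshelf. The bookshelf is on the floor beside the ladder on its −x side. The gap between the bookshelf and the ladder is 350 mm.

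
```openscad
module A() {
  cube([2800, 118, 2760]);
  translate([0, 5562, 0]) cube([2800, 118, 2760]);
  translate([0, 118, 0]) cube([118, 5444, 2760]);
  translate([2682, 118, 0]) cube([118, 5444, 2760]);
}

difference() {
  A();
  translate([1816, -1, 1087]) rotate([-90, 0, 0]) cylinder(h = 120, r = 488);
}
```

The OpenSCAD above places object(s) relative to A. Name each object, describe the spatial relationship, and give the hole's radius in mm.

The subtracted cylinder has r = 488 mm.

A is a house frame. The house frame has a circular hole through its front wall. The hole's radius is 488 mm.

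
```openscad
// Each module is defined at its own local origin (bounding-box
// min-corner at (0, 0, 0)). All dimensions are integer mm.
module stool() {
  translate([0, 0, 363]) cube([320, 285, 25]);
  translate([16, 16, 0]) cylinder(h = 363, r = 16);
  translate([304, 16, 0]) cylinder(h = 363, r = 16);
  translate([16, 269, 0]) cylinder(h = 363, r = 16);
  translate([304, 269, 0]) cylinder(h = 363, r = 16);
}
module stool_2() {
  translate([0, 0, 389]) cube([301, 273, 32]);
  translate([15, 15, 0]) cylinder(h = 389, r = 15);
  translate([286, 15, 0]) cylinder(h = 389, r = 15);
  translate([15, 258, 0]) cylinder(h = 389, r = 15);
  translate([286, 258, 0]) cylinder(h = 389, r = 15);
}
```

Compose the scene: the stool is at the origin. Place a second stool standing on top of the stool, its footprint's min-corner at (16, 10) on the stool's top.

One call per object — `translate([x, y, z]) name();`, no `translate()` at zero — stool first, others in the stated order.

stool();
translate([16, 10, 388]) stool_2();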